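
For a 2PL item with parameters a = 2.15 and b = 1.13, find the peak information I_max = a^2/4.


For 2PL, max info at theta = b = 1.13
I_max = a^2 / 4 = 2.15^2 / 4
= 4.6225 / 4
I_max = 1.1556

1.1556


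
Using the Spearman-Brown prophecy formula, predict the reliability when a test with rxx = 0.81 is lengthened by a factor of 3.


r_new = (n * rxx) / (1 + (n-1) * rxx)
r_new = (3 * 0.81) / (1 + 2 * 0.81)
r_new = 2.43 / 2.62
r_new = 0.9275

0.9275


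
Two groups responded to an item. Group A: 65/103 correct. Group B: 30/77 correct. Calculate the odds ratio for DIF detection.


Odds_A = 65/38 = 1.7105
Odds_B = 30/47 = 0.6383
OR = Odds_A / Odds_B = 1.7105 / 0.6383
Exactly, OR = (65 * 47) / (38 * 30) = 3055 / 1140
OR = 2.6798

2.6798


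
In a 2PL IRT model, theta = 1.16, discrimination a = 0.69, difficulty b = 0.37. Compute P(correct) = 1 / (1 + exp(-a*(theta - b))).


a*(theta - b) = 0.69 * (1.16 - 0.37) = 0.5451
exp(-0.5451) = 0.5798
P = 1 / (1 + 0.5798)
P = 0.633

0.633


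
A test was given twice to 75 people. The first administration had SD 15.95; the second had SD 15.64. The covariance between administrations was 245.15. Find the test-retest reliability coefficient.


r = cov(X,Y) / (SD_X * SD_Y)
r = 245.15 / (15.95 * 15.64)
r = 245.15 / 249.458
r = 0.9827

0.9827


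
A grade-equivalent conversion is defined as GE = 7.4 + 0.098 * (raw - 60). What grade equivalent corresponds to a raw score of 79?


raw - median = 79 - 60 = 19
slope * diff = 0.098 * 19 = 1.862
GE = 7.4 + 1.862
GE = 9.262

9.262


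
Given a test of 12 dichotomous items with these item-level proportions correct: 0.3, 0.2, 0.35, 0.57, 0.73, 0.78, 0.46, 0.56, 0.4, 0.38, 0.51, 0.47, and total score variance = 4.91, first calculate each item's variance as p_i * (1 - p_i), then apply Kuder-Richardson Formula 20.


For each item, compute p_i * q_i:
  Item 1: 0.3 * 0.7 = 0.21
  Item 2: 0.2 * 0.8 = 0.16
  Item 3: 0.35 * 0.65 = 0.2275
  Item 4: 0.57 * 0.43 = 0.2451
  Item 5: 0.73 * 0.27 = 0.1971
  Item 6: 0.78 * 0.22 = 0.1716
  Item 7: 0.46 * 0.54 = 0.2484
  Item 8: 0.56 * 0.44 = 0.2464
  Item 9: 0.4 * 0.6 = 0.24
  Item 10: 0.38 * 0.62 = 0.2356
  Item 11: 0.51 * 0.49 = 0.2499
  Item 12: 0.47 * 0.53 = 0.2491
Sum(p_i * q_i) = 0.21 + 0.16 + 0.2275 + 0.2451 + 0.1971 + 0.1716 + 0.2484 + 0.2464 + 0.24 + 0.2356 + 0.2499 + 0.2491 = 2.6807
KR-20 = (k/(k-1)) * (1 - Sum(p_i*q_i) / Var_total)
= (12/11) * (1 - 2.6807/4.91)
= 1.0909 * 0.454
KR-20 = 0.4953

0.4953


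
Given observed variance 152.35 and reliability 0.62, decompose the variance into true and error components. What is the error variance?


var_true = rxx * var_obs = 0.62 * 152.35 = 94.457
var_error = var_obs - var_true
var_error = 152.35 - 94.457
var_error = 57.893

57.893


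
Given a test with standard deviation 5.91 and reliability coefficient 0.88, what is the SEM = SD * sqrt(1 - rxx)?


SEM = SD * sqrt(1 - rxx)
SEM = 5.91 * sqrt(1 - 0.88)
SEM = 5.91 * sqrt(0.12) = 5.91 * 0.34641
SEM = 2.0473

2.0473


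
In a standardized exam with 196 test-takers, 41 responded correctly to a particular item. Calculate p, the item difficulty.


Item difficulty p = number correct / total examinees
p = 41 / 196
p = 0.2092

0.2092


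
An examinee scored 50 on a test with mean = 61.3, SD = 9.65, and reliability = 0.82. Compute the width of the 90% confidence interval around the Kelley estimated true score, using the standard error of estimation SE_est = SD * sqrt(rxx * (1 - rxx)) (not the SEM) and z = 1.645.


True score estimate = 0.82*50 + 0.18*61.3 = 52.034
SE_est = SD * sqrt(rxx * (1 - rxx)) = 9.65 * sqrt(0.82 * 0.18) = 9.65 * sqrt(0.1476) = 3.707409
CI = T_est +/- z * SE_est, so width = 2 * z * SE_est = 2 * 1.645 * 3.707409
Width = 12.1974

12.1974


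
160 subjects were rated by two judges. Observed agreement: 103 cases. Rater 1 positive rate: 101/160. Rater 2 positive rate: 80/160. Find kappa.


P_o = 103/160 = 0.64375
P_e = (101*80 + 59*80) / 25600 = 0.5
kappa = (P_o - P_e) / (1 - P_e)
kappa = (0.64375 - 0.5) / (1 - 0.5)
kappa = 0.2875

0.2875


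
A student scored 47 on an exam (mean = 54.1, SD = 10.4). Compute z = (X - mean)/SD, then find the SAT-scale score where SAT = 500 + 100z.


z = (X - mean) / SD = (47 - 54.1) / 10.4
z = -7.1 / 10.4
z = -0.6827
SAT-scale = SAT = 500 + 100z
Carry z at full precision (z = -7.1 / 10.4) into the conversion:
SAT-scale = 500 + 100 * (-7.1 / 10.4) = 500 + -710 / 10.4
SAT-scale = 500 + -68.2692
SAT-scale = 431.7308

431.7308


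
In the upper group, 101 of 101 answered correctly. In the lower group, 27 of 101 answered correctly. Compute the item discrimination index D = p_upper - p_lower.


p_upper = 101/101 = 1.0
p_lower = 27/101 = 0.2673
D = 1.0 - 0.2673 = 0.7327

0.7327


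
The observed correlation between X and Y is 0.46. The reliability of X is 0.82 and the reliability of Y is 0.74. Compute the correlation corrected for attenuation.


r_corrected = rxy / sqrt(rxx * ryy)
= 0.46 / sqrt(0.82 * 0.74)
= 0.46 / sqrt(0.6068)
= 0.46 / 0.778974
r_corrected = 0.5905

0.5905


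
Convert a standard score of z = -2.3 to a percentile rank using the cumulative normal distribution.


CDF(z) = 0.5 * (1 + erf(z/sqrt(2)))
erf(-1.6263) = -0.9786
CDF = 0.0107
Percentile rank = 0.0107 * 100 = 1.07

1.07


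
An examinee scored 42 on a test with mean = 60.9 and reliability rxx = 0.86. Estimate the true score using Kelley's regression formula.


T_est = rxx * X + (1 - rxx) * mean
T_est = 0.86 * 42 + 0.14 * 60.9
T_est = 36.12 + 8.526
T_est = 44.646

44.646


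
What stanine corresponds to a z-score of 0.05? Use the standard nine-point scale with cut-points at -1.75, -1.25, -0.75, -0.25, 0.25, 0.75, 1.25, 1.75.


Stanine boundaries: [-1.75, -1.25, -0.75, -0.25, 0.25, 0.75, 1.25, 1.75]
z = 0.05
Check each boundary:
  z >= -1.75 -> could be stanine 2
  z >= -1.25 -> could be stanine 3
  z >= -0.75 -> could be stanine 4
  z >= -0.25 -> could be stanine 5
  z < 0.25
  z < 0.75
  z < 1.25
  z < 1.75
Highest qualifying boundary gives stanine = 5

5


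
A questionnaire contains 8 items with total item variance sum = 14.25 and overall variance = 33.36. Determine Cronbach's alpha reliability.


alpha = (k/(k-1)) * (1 - sum(si^2)/s_total^2)
= (8/7) * (1 - 14.25/33.36)
alpha = 0.6547

0.6547


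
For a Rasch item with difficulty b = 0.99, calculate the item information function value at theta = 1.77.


P = 1/(1+exp(-(1.77-0.99))) = 0.6857
I = P*(1-P) = 0.6857 * 0.3143
I = 0.2155

0.2155


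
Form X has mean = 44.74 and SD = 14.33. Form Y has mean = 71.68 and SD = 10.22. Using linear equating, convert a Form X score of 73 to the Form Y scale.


slope = SD_Y / SD_X = 10.22 / 14.33 ~ 0.7132
intercept = mean_Y - slope * mean_X = 71.68 - (10.22 / 14.33) * 44.74 ~ 39.7719
Y = slope * X + intercept. To avoid rounding drift from the rounded slope/intercept, evaluate the equivalent form Y = mean_Y + SD_Y * (X - mean_X) / SD_X at full precision:
Y = 71.68 + 10.22 * (73 - 44.74) / 14.33
Y = 71.68 + 10.22 * 28.26 / 14.33
Y = 71.68 + 288.8172 / 14.33
Y = 71.68 + 20.1547
Y = 91.8347

91.8347


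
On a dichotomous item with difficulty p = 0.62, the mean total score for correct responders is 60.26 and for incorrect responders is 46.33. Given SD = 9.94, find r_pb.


q = 1 - p = 0.38
rpb = ((M1 - M0) / SD) * sqrt(p * q)
rpb = ((60.26 - 46.33) / 9.94) * sqrt(0.62 * 0.38)
rpb = 0.6802

0.6802


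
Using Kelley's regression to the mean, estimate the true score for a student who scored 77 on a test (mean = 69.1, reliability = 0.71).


T_est = rxx * X + (1 - rxx) * mean
T_est = 0.71 * 77 + 0.29 * 69.1
T_est = 54.67 + 20.039
T_est = 74.709

74.709


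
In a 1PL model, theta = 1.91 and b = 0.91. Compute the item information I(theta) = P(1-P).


P = 1/(1+exp(-(1.91-0.91))) = 0.7311
I = P*(1-P) = 0.7311 * 0.2689
I = 0.1966

0.1966


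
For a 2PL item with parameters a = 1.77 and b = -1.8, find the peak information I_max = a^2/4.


For 2PL, max info at theta = b = -1.8
I_max = a^2 / 4 = 1.77^2 / 4
= 3.1329 / 4
I_max = 0.7832

0.7832


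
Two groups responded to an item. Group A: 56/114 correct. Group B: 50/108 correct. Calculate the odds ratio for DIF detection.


Odds_A = 56/58 = 0.9655
Odds_B = 50/58 = 0.8621
OR = Odds_A / Odds_B = 0.9655 / 0.8621
Exactly, OR = (56 * 58) / (58 * 50) = 3248 / 2900
OR = 1.12

1.12


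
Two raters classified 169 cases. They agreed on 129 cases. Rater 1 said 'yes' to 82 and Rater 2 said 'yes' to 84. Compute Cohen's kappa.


P_o = 129/169 = 0.763314
P_e = (82*84 + 87*85) / 28561 = 0.500088
kappa = (P_o - P_e) / (1 - P_e)
kappa = (0.763314 - 0.500088) / (1 - 0.500088)
kappa = 0.5265

0.5265


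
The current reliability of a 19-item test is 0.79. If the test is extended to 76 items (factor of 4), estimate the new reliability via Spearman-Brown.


r_new = (n * rxx) / (1 + (n-1) * rxx)
r_new = (4 * 0.79) / (1 + 3 * 0.79)
r_new = 3.16 / 3.37
r_new = 0.9377

0.9377


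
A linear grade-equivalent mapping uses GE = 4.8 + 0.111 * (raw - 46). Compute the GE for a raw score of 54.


raw - median = 54 - 46 = 8
slope * diff = 0.111 * 8 = 0.888
GE = 4.8 + 0.888
GE = 5.688

5.688


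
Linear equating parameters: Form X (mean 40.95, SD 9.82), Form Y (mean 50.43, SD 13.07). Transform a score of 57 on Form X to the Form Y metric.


slope = SD_Y / SD_X = 13.07 / 9.82 ~ 1.331
intercept = mean_Y - slope * mean_X = 50.43 - (13.07 / 9.82) * 40.95 ~ -4.0727
Y = slope * X + intercept. To avoid rounding drift from the rounded slope/intercept, evaluate the equivalent form Y = mean_Y + SD_Y * (X - mean_X) / SD_X at full precision:
Y = 50.43 + 13.07 * (57 - 40.95) / 9.82
Y = 50.43 + 13.07 * 16.05 / 9.82
Y = 50.43 + 209.7735 / 9.82
Y = 50.43 + 21.3619
Y = 71.7919

71.7919


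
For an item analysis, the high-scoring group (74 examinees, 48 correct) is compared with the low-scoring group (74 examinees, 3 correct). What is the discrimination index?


p_upper = 48/74 = 0.6486
p_lower = 3/74 = 0.0405
D = 0.6486 - 0.0405 = 0.6081

0.6081


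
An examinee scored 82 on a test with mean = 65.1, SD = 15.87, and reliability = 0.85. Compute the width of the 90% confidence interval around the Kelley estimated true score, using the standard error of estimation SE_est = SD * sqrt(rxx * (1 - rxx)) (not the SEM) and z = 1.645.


True score estimate = 0.85*82 + 0.15*65.1 = 79.465
SE_est = SD * sqrt(rxx * (1 - rxx)) = 15.87 * sqrt(0.85 * 0.15) = 15.87 * sqrt(0.1275) = 5.666723
CI = T_est +/- z * SE_est, so width = 2 * z * SE_est = 2 * 1.645 * 5.666723
Width = 18.6435

18.6435


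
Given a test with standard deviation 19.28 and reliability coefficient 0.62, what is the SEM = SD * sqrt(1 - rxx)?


SEM = SD * sqrt(1 - rxx)
SEM = 19.28 * sqrt(1 - 0.62)
SEM = 19.28 * sqrt(0.38) = 19.28 * 0.616441
SEM = 11.885

11.885


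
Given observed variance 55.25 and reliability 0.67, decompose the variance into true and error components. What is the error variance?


var_true = rxx * var_obs = 0.67 * 55.25 = 37.0175
var_error = var_obs - var_true
var_error = 55.25 - 37.0175
var_error = 18.2325

18.2325


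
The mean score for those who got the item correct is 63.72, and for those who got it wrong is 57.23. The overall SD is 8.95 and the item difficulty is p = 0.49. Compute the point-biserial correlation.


q = 1 - p = 0.51
rpb = ((M1 - M0) / SD) * sqrt(p * q)
rpb = ((63.72 - 57.23) / 8.95) * sqrt(0.49 * 0.51)
rpb = 0.3625

0.3625


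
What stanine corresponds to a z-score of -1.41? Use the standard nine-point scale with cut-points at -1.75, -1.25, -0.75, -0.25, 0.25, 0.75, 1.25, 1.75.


Stanine boundaries: [-1.75, -1.25, -0.75, -0.25, 0.25, 0.75, 1.25, 1.75]
z = -1.41
Check each boundary:
  z >= -1.75 -> could be stanine 2
  z < -1.25
  z < -0.75
  z < -0.25
  z < 0.25
  z < 0.75
  z < 1.25
  z < 1.75
Highest qualifying boundary gives stanine = 2

2


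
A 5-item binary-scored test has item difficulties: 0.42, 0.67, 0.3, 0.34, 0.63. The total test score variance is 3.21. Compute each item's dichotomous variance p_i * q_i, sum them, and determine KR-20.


For each item, compute p_i * q_i:
  Item 1: 0.42 * 0.58 = 0.2436
  Item 2: 0.67 * 0.33 = 0.2211
  Item 3: 0.3 * 0.7 = 0.21
  Item 4: 0.34 * 0.66 = 0.2244
  Item 5: 0.63 * 0.37 = 0.2331
Sum(p_i * q_i) = 0.2436 + 0.2211 + 0.21 + 0.2244 + 0.2331 = 1.1322
KR-20 = (k/(k-1)) * (1 - Sum(p_i*q_i) / Var_total)
= (5/4) * (1 - 1.1322/3.21)
= 1.25 * 0.6473
KR-20 = 0.8091

0.8091


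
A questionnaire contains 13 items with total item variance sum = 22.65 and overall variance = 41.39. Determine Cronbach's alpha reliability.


alpha = (k/(k-1)) * (1 - sum(si^2)/s_total^2)
= (13/12) * (1 - 22.65/41.39)
alpha = 0.4905

0.4905


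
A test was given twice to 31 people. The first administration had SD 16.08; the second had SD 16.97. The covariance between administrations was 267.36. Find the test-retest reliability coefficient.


r = cov(X,Y) / (SD_X * SD_Y)
r = 267.36 / (16.08 * 16.97)
r = 267.36 / 272.8776
r = 0.9798

0.9798


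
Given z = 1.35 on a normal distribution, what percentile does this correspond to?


CDF(z) = 0.5 * (1 + erf(z/sqrt(2)))
erf(0.9546) = 0.823
CDF = 0.9115
Percentile rank = 0.9115 * 100 = 91.15

91.15


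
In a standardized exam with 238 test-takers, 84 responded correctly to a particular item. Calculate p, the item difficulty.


Item difficulty p = number correct / total examinees
p = 84 / 238
p = 0.3529

0.3529


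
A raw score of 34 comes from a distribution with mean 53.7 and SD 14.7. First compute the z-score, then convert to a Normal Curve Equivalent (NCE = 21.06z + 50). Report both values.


z = (X - mean) / SD = (34 - 53.7) / 14.7
z = -19.7 / 14.7
z = -1.3401
NCE = NCE = 21.06z + 50
Carry z at full precision (z = -19.7 / 14.7) into the conversion:
NCE = 21.06 * (-19.7 / 14.7) + 50 = -414.882 / 14.7 + 50
NCE = -28.2233 + 50
NCE = 21.7767

21.7767


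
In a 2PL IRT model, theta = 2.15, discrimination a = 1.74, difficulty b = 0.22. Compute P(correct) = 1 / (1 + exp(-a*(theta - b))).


a*(theta - b) = 1.74 * (2.15 - 0.22) = 3.3582
exp(-3.3582) = 0.0348
P = 1 / (1 + 0.0348)
P = 0.9664

0.9664


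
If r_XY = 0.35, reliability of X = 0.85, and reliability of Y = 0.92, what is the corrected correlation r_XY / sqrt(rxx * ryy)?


r_corrected = rxy / sqrt(rxx * ryy)
= 0.35 / sqrt(0.85 * 0.92)
= 0.35 / sqrt(0.782)
= 0.35 / 0.884308
r_corrected = 0.3958

0.3958


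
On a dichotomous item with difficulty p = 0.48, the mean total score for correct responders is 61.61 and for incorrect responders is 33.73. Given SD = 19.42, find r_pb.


q = 1 - p = 0.52
rpb = ((M1 - M0) / SD) * sqrt(p * q)
rpb = ((61.61 - 33.73) / 19.42) * sqrt(0.48 * 0.52)
rpb = 0.7172

0.7172


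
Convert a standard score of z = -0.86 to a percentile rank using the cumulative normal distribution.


CDF(z) = 0.5 * (1 + erf(z/sqrt(2)))
erf(-0.6081) = -0.6102
CDF = 0.1949
Percentile rank = 0.1949 * 100 = 19.49

19.49


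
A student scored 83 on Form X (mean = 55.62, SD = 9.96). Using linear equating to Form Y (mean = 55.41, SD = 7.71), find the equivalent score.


slope = SD_Y / SD_X = 7.71 / 9.96 ~ 0.7741
intercept = mean_Y - slope * mean_X = 55.41 - (7.71 / 9.96) * 55.62 ~ 12.3548
Y = slope * X + intercept. To avoid rounding drift from the rounded slope/intercept, evaluate the equivalent form Y = mean_Y + SD_Y * (X - mean_X) / SD_X at full precision:
Y = 55.41 + 7.71 * (83 - 55.62) / 9.96
Y = 55.41 + 7.71 * 27.38 / 9.96
Y = 55.41 + 211.0998 / 9.96
Y = 55.41 + 21.1948
Y = 76.6048

76.6048


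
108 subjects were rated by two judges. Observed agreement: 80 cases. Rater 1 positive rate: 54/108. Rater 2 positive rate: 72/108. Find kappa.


P_o = 80/108 = 0.740741
P_e = (54*72 + 54*36) / 11664 = 0.5
kappa = (P_o - P_e) / (1 - P_e)
kappa = (0.740741 - 0.5) / (1 - 0.5)
kappa = 0.4815

0.4815


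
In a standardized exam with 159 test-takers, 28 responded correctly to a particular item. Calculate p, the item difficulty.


Item difficulty p = number correct / total examinees
p = 28 / 159
p = 0.1761

0.1761


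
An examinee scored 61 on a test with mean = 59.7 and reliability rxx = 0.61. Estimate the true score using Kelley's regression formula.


T_est = rxx * X + (1 - rxx) * mean
T_est = 0.61 * 61 + 0.39 * 59.7
T_est = 37.21 + 23.283
T_est = 60.493

60.493


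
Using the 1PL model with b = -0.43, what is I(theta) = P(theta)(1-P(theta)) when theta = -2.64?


P = 1/(1+exp(-(-2.64--0.43))) = 0.0989
I = P*(1-P) = 0.0989 * 0.9011
I = 0.0891

0.0891


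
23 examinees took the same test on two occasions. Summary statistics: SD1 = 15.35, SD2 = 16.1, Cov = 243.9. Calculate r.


r = cov(X,Y) / (SD_X * SD_Y)
r = 243.9 / (15.35 * 16.1)
r = 243.9 / 247.135
r = 0.9869

0.9869


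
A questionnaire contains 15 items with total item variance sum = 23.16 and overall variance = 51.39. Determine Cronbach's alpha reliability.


alpha = (k/(k-1)) * (1 - sum(si^2)/s_total^2)
= (15/14) * (1 - 23.16/51.39)
alpha = 0.5886

0.5886


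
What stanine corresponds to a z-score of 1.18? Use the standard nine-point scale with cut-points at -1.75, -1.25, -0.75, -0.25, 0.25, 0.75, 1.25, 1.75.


Stanine boundaries: [-1.75, -1.25, -0.75, -0.25, 0.25, 0.75, 1.25, 1.75]
z = 1.18
Check each boundary:
  z >= -1.75 -> could be stanine 2
  z >= -1.25 -> could be stanine 3
  z >= -0.75 -> could be stanine 4
  z >= -0.25 -> could be stanine 5
  z >= 0.25 -> could be stanine 6
  z >= 0.75 -> could be stanine 7
  z < 1.25
  z < 1.75
Highest qualifying boundary gives stanine = 7

7


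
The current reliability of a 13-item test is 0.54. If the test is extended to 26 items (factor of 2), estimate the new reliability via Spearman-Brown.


r_new = (n * rxx) / (1 + (n-1) * rxx)
r_new = (2 * 0.54) / (1 + 1 * 0.54)
r_new = 1.08 / 1.54
r_new = 0.7013

0.7013


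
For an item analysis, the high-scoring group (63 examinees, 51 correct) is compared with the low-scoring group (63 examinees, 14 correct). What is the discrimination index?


p_upper = 51/63 = 0.8095
p_lower = 14/63 = 0.2222
D = 0.8095 - 0.2222 = 0.5873

0.5873


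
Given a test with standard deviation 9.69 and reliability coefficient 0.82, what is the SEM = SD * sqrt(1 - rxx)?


SEM = SD * sqrt(1 - rxx)
SEM = 9.69 * sqrt(1 - 0.82)
SEM = 9.69 * sqrt(0.18) = 9.69 * 0.424264
SEM = 4.1111

4.1111


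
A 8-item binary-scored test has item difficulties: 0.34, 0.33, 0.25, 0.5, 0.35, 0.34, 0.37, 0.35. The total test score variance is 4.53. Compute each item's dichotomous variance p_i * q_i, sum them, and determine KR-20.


For each item, compute p_i * q_i:
  Item 1: 0.34 * 0.66 = 0.2244
  Item 2: 0.33 * 0.67 = 0.2211
  Item 3: 0.25 * 0.75 = 0.1875
  Item 4: 0.5 * 0.5 = 0.25
  Item 5: 0.35 * 0.65 = 0.2275
  Item 6: 0.34 * 0.66 = 0.2244
  Item 7: 0.37 * 0.63 = 0.2331
  Item 8: 0.35 * 0.65 = 0.2275
Sum(p_i * q_i) = 0.2244 + 0.2211 + 0.1875 + 0.25 + 0.2275 + 0.2244 + 0.2331 + 0.2275 = 1.7955
KR-20 = (k/(k-1)) * (1 - Sum(p_i*q_i) / Var_total)
= (8/7) * (1 - 1.7955/4.53)
= 1.1429 * 0.6036
KR-20 = 0.6899

0.6899


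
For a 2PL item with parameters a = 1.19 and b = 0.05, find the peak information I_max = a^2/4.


For 2PL, max info at theta = b = 0.05
I_max = a^2 / 4 = 1.19^2 / 4
= 1.4161 / 4
I_max = 0.354

0.354


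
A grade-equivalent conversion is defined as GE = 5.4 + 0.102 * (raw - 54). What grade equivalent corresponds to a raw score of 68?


raw - median = 68 - 54 = 14
slope * diff = 0.102 * 14 = 1.428
GE = 5.4 + 1.428
GE = 6.828

6.828


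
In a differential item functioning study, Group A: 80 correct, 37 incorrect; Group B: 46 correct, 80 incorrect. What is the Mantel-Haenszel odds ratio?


Odds_A = 80/37 = 2.1622
Odds_B = 46/80 = 0.575
OR = Odds_A / Odds_B = 2.1622 / 0.575
Exactly, OR = (80 * 80) / (37 * 46) = 6400 / 1702
OR = 3.7603

3.7603


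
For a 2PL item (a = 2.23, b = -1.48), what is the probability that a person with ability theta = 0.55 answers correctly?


a*(theta - b) = 2.23 * (0.55 - -1.48) = 4.5269
exp(-4.5269) = 0.0108
P = 1 / (1 + 0.0108)
P = 0.9893

0.9893


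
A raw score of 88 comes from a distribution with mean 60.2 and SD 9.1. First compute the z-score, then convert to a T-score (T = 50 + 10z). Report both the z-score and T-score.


z = (X - mean) / SD = (88 - 60.2) / 9.1
z = 27.8 / 9.1
z = 3.0549
T-score = T = 50 + 10z
Carry z at full precision (z = 27.8 / 9.1) into the conversion:
T-score = 50 + 10 * (27.8 / 9.1) = 50 + 278 / 9.1
T-score = 50 + 30.5495
T-score = 80.5495

80.5495


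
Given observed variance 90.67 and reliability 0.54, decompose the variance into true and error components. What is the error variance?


var_true = rxx * var_obs = 0.54 * 90.67 = 48.9618
var_error = var_obs - var_true
var_error = 90.67 - 48.9618
var_error = 41.7082

41.7082


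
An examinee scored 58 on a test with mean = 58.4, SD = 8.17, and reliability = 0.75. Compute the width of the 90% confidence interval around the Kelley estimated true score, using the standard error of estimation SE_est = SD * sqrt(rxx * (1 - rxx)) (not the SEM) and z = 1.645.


True score estimate = 0.75*58 + 0.25*58.4 = 58.1
SE_est = SD * sqrt(rxx * (1 - rxx)) = 8.17 * sqrt(0.75 * 0.25) = 8.17 * sqrt(0.1875) = 3.537714
CI = T_est +/- z * SE_est, so width = 2 * z * SE_est = 2 * 1.645 * 3.537714
Width = 11.6391

11.6391


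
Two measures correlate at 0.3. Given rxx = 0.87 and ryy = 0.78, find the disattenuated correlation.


r_corrected = rxy / sqrt(rxx * ryy)
= 0.3 / sqrt(0.87 * 0.78)
= 0.3 / sqrt(0.6786)
= 0.3 / 0.823772
r_corrected = 0.3642

0.3642


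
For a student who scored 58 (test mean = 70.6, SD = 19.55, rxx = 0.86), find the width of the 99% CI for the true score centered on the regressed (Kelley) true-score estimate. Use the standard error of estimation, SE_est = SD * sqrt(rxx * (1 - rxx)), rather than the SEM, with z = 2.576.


True score estimate = 0.86*58 + 0.14*70.6 = 59.764
SE_est = SD * sqrt(rxx * (1 - rxx)) = 19.55 * sqrt(0.86 * 0.14) = 19.55 * sqrt(0.1204) = 6.783596
CI = T_est +/- z * SE_est, so width = 2 * z * SE_est = 2 * 2.576 * 6.783596
Width = 34.9491

34.9491


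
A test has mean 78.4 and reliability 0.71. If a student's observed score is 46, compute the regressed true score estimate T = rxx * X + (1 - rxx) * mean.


T_est = rxx * X + (1 - rxx) * mean
T_est = 0.71 * 46 + 0.29 * 78.4
T_est = 32.66 + 22.736
T_est = 55.396

55.396


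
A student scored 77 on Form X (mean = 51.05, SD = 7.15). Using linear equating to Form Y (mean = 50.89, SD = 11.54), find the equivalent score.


slope = SD_Y / SD_X = 11.54 / 7.15 ~ 1.614
intercept = mean_Y - slope * mean_X = 50.89 - (11.54 / 7.15) * 51.05 ~ -31.504
Y = slope * X + intercept. To avoid rounding drift from the rounded slope/intercept, evaluate the equivalent form Y = mean_Y + SD_Y * (X - mean_X) / SD_X at full precision:
Y = 50.89 + 11.54 * (77 - 51.05) / 7.15
Y = 50.89 + 11.54 * 25.95 / 7.15
Y = 50.89 + 299.463 / 7.15
Y = 50.89 + 41.8829
Y = 92.7729

92.7729


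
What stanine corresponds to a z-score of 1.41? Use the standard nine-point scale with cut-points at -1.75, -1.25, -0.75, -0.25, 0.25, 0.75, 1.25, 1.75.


Stanine boundaries: [-1.75, -1.25, -0.75, -0.25, 0.25, 0.75, 1.25, 1.75]
z = 1.41
Check each boundary:
  z >= -1.75 -> could be stanine 2
  z >= -1.25 -> could be stanine 3
  z >= -0.75 -> could be stanine 4
  z >= -0.25 -> could be stanine 5
  z >= 0.25 -> could be stanine 6
  z >= 0.75 -> could be stanine 7
  z >= 1.25 -> could be stanine 8
  z < 1.75
Highest qualifying boundary gives stanine = 8

8


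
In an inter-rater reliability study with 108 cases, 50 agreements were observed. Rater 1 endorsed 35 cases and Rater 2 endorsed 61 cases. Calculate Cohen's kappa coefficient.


P_o = 50/108 = 0.462963
P_e = (35*61 + 73*47) / 11664 = 0.477195
kappa = (P_o - P_e) / (1 - P_e)
kappa = (0.462963 - 0.477195) / (1 - 0.477195)
kappa = -0.0272

-0.0272


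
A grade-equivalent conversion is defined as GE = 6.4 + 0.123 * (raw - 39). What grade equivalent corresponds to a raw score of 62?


raw - median = 62 - 39 = 23
slope * diff = 0.123 * 23 = 2.829
GE = 6.4 + 2.829
GE = 9.229

9.229


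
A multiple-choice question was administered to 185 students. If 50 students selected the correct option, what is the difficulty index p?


Item difficulty p = number correct / total examinees
p = 50 / 185
p = 0.2703

0.2703


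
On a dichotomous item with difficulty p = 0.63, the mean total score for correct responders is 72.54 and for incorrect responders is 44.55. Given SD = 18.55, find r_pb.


q = 1 - p = 0.37
rpb = ((M1 - M0) / SD) * sqrt(p * q)
rpb = ((72.54 - 44.55) / 18.55) * sqrt(0.63 * 0.37)
rpb = 0.7285

0.7285


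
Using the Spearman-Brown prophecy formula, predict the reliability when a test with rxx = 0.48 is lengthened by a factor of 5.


r_new = (n * rxx) / (1 + (n-1) * rxx)
r_new = (5 * 0.48) / (1 + 4 * 0.48)
r_new = 2.4 / 2.92
r_new = 0.8219

0.8219


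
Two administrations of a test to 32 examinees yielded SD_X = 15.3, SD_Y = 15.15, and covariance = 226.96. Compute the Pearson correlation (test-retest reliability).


r = cov(X,Y) / (SD_X * SD_Y)
r = 226.96 / (15.3 * 15.15)
r = 226.96 / 231.795
r = 0.9791

0.9791


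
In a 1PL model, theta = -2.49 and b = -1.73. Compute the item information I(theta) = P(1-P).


P = 1/(1+exp(-(-2.49--1.73))) = 0.3186
I = P*(1-P) = 0.3186 * 0.6814
I = 0.2171

0.2171


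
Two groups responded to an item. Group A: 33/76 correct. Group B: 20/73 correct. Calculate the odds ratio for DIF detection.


Odds_A = 33/43 = 0.7674
Odds_B = 20/53 = 0.3774
OR = Odds_A / Odds_B = 0.7674 / 0.3774
Exactly, OR = (33 * 53) / (43 * 20) = 1749 / 860
OR = 2.0337

2.0337


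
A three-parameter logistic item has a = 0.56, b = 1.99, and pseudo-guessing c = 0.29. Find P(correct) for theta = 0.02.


logit = 0.56*(0.02 - 1.99) = -1.1032
P* = 1/(1 + exp(--1.1032)) = 0.2491
P = 0.29 + (1 - 0.29) * 0.2491
P = 0.4669

0.4669


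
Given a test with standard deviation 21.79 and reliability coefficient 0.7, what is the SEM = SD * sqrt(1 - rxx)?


SEM = SD * sqrt(1 - rxx)
SEM = 21.79 * sqrt(1 - 0.7)
SEM = 21.79 * sqrt(0.3) = 21.79 * 0.547723
SEM = 11.9349

11.9349


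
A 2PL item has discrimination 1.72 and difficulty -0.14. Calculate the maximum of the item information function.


For 2PL, max info at theta = b = -0.14
I_max = a^2 / 4 = 1.72^2 / 4
= 2.9584 / 4
I_max = 0.7396

0.7396


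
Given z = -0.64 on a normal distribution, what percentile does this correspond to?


CDF(z) = 0.5 * (1 + erf(z/sqrt(2)))
erf(-0.4525) = -0.4778
CDF = 0.2611
Percentile rank = 0.2611 * 100 = 26.11

26.11


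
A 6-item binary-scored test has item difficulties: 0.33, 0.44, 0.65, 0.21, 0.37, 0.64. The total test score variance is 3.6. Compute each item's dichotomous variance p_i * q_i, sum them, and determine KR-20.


For each item, compute p_i * q_i:
  Item 1: 0.33 * 0.67 = 0.2211
  Item 2: 0.44 * 0.56 = 0.2464
  Item 3: 0.65 * 0.35 = 0.2275
  Item 4: 0.21 * 0.79 = 0.1659
  Item 5: 0.37 * 0.63 = 0.2331
  Item 6: 0.64 * 0.36 = 0.2304
Sum(p_i * q_i) = 0.2211 + 0.2464 + 0.2275 + 0.1659 + 0.2331 + 0.2304 = 1.3244
KR-20 = (k/(k-1)) * (1 - Sum(p_i*q_i) / Var_total)
= (6/5) * (1 - 1.3244/3.6)
= 1.2 * 0.6321
KR-20 = 0.7585

0.7585


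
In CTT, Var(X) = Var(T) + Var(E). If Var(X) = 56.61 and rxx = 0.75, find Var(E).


var_true = rxx * var_obs = 0.75 * 56.61 = 42.4575
var_error = var_obs - var_true
var_error = 56.61 - 42.4575
var_error = 14.1525

14.1525


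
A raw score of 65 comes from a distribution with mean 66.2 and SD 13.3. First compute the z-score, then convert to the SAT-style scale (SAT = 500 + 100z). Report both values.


z = (X - mean) / SD = (65 - 66.2) / 13.3
z = -1.2 / 13.3
z = -0.0902
SAT-scale = SAT = 500 + 100z
Carry z at full precision (z = -1.2 / 13.3) into the conversion:
SAT-scale = 500 + 100 * (-1.2 / 13.3) = 500 + -120 / 13.3
SAT-scale = 500 + -9.0226
SAT-scale = 490.9774

490.9774


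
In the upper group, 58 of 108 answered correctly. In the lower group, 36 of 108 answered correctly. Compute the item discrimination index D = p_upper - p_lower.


p_upper = 58/108 = 0.537
p_lower = 36/108 = 0.3333
D = 0.537 - 0.3333 = 0.2037

0.2037


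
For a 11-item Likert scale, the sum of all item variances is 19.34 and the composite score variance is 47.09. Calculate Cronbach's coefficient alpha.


alpha = (k/(k-1)) * (1 - sum(si^2)/s_total^2)
= (11/10) * (1 - 19.34/47.09)
alpha = 0.6482

0.6482


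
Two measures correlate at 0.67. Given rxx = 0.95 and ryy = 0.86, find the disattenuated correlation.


r_corrected = rxy / sqrt(rxx * ryy)
= 0.67 / sqrt(0.95 * 0.86)
= 0.67 / sqrt(0.817)
= 0.67 / 0.903881
r_corrected = 0.7412

0.7412


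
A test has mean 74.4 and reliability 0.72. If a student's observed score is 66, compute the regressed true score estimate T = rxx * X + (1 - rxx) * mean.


T_est = rxx * X + (1 - rxx) * mean
T_est = 0.72 * 66 + 0.28 * 74.4
T_est = 47.52 + 20.832
T_est = 68.352

68.352


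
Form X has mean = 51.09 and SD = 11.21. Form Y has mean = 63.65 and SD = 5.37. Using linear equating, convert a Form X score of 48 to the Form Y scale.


slope = SD_Y / SD_X = 5.37 / 11.21 ~ 0.479
intercept = mean_Y - slope * mean_X = 63.65 - (5.37 / 11.21) * 51.09 ~ 39.176
Y = slope * X + intercept. To avoid rounding drift from the rounded slope/intercept, evaluate the equivalent form Y = mean_Y + SD_Y * (X - mean_X) / SD_X at full precision:
Y = 63.65 + 5.37 * (48 - 51.09) / 11.21
Y = 63.65 - 5.37 * 3.09 / 11.21
Y = 63.65 - 16.5933 / 11.21
Y = 63.65 - 1.4802
Y = 62.1698

62.1698


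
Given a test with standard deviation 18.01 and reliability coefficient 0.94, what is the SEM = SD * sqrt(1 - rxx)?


SEM = SD * sqrt(1 - rxx)
SEM = 18.01 * sqrt(1 - 0.94)
SEM = 18.01 * sqrt(0.06) = 18.01 * 0.244949
SEM = 4.4115

4.4115


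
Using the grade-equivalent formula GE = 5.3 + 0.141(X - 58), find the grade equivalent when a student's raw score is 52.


raw - median = 52 - 58 = -6
slope * diff = 0.141 * -6 = -0.846
GE = 5.3 + -0.846
GE = 4.454

4.454


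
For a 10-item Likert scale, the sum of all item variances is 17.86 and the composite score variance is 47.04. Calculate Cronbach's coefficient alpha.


alpha = (k/(k-1)) * (1 - sum(si^2)/s_total^2)
= (10/9) * (1 - 17.86/47.04)
alpha = 0.6892

0.6892


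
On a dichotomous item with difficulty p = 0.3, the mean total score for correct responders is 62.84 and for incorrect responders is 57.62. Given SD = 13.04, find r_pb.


q = 1 - p = 0.7
rpb = ((M1 - M0) / SD) * sqrt(p * q)
rpb = ((62.84 - 57.62) / 13.04) * sqrt(0.3 * 0.7)
rpb = 0.1834

0.1834


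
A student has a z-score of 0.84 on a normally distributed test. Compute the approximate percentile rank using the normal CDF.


CDF(z) = 0.5 * (1 + erf(z/sqrt(2)))
erf(0.594) = 0.5991
CDF = 0.7995
Percentile rank = 0.7995 * 100 = 79.95

79.95


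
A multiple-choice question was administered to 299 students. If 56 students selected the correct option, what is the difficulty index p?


Item difficulty p = number correct / total examinees
p = 56 / 299
p = 0.1873

0.1873


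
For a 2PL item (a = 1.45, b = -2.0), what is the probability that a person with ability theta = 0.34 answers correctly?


a*(theta - b) = 1.45 * (0.34 - -2.0) = 3.393
exp(-3.393) = 0.0336
P = 1 / (1 + 0.0336)
P = 0.9675

0.9675


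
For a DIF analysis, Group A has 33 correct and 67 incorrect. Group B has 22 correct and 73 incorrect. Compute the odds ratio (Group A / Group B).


Odds_A = 33/67 = 0.4925
Odds_B = 22/73 = 0.3014
OR = Odds_A / Odds_B = 0.4925 / 0.3014
Exactly, OR = (33 * 73) / (67 * 22) = 2409 / 1474
OR = 1.6343

1.6343


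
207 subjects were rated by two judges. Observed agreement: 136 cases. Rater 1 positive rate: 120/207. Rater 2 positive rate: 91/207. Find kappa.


P_o = 136/207 = 0.657005
P_e = (120*91 + 87*116) / 42849 = 0.490373
kappa = (P_o - P_e) / (1 - P_e)
kappa = (0.657005 - 0.490373) / (1 - 0.490373)
kappa = 0.327

0.327


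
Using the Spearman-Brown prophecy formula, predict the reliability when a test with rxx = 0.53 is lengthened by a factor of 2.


r_new = (n * rxx) / (1 + (n-1) * rxx)
r_new = (2 * 0.53) / (1 + 1 * 0.53)
r_new = 1.06 / 1.53
r_new = 0.6928

0.6928


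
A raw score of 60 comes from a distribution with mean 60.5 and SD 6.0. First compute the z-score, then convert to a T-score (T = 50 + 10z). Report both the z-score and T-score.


z = (X - mean) / SD = (60 - 60.5) / 6.0
z = -0.5 / 6.0
z = -0.0833
T-score = T = 50 + 10z
Carry z at full precision (z = -0.5 / 6.0) into the conversion:
T-score = 50 + 10 * (-0.5 / 6.0) = 50 + -5 / 6.0
T-score = 50 + -0.8333
T-score = 49.1667

49.1667


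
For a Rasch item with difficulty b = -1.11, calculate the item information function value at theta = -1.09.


P = 1/(1+exp(-(-1.09--1.11))) = 0.505
I = P*(1-P) = 0.505 * 0.495
I = 0.25

0.25


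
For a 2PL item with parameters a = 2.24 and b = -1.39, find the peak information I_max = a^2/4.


For 2PL, max info at theta = b = -1.39
I_max = a^2 / 4 = 2.24^2 / 4
= 5.0176 / 4
I_max = 1.2544

1.2544


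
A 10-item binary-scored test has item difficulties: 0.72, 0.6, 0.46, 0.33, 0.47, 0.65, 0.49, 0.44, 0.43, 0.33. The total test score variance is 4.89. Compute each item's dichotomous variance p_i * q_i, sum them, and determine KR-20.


For each item, compute p_i * q_i:
  Item 1: 0.72 * 0.28 = 0.2016
  Item 2: 0.6 * 0.4 = 0.24
  Item 3: 0.46 * 0.54 = 0.2484
  Item 4: 0.33 * 0.67 = 0.2211
  Item 5: 0.47 * 0.53 = 0.2491
  Item 6: 0.65 * 0.35 = 0.2275
  Item 7: 0.49 * 0.51 = 0.2499
  Item 8: 0.44 * 0.56 = 0.2464
  Item 9: 0.43 * 0.57 = 0.2451
  Item 10: 0.33 * 0.67 = 0.2211
Sum(p_i * q_i) = 0.2016 + 0.24 + 0.2484 + 0.2211 + 0.2491 + 0.2275 + 0.2499 + 0.2464 + 0.2451 + 0.2211 = 2.3502
KR-20 = (k/(k-1)) * (1 - Sum(p_i*q_i) / Var_total)
= (10/9) * (1 - 2.3502/4.89)
= 1.1111 * 0.5194
KR-20 = 0.5771

0.5771


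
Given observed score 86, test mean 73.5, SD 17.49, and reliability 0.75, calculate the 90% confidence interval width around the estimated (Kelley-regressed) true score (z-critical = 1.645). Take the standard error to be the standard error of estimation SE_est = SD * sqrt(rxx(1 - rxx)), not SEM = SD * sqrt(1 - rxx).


True score estimate = 0.75*86 + 0.25*73.5 = 82.875
SE_est = SD * sqrt(rxx * (1 - rxx)) = 17.49 * sqrt(0.75 * 0.25) = 17.49 * sqrt(0.1875) = 7.573392
CI = T_est +/- z * SE_est, so width = 2 * z * SE_est = 2 * 1.645 * 7.573392
Width = 24.9165

24.9165


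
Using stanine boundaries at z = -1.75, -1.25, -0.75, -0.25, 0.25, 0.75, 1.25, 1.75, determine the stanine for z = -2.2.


Stanine boundaries: [-1.75, -1.25, -0.75, -0.25, 0.25, 0.75, 1.25, 1.75]
z = -2.2
Check each boundary:
  z < -1.75
  z < -1.25
  z < -0.75
  z < -0.25
  z < 0.25
  z < 0.75
  z < 1.25
  z < 1.75
Highest qualifying boundary gives stanine = 1

1


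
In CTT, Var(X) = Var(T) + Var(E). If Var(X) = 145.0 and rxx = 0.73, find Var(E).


var_true = rxx * var_obs = 0.73 * 145.0 = 105.85
var_error = var_obs - var_true
var_error = 145.0 - 105.85
var_error = 39.15

39.15


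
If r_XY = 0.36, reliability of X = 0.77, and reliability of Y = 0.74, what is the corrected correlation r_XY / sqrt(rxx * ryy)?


r_corrected = rxy / sqrt(rxx * ryy)
= 0.36 / sqrt(0.77 * 0.74)
= 0.36 / sqrt(0.5698)
= 0.36 / 0.754851
r_corrected = 0.4769

0.4769


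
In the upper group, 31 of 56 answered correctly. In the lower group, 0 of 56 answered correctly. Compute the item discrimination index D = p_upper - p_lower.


p_upper = 31/56 = 0.5536
p_lower = 0/56 = 0.0
D = 0.5536 - 0.0 = 0.5536

0.5536


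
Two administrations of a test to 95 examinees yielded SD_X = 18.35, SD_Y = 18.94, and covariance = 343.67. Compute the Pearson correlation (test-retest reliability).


r = cov(X,Y) / (SD_X * SD_Y)
r = 343.67 / (18.35 * 18.94)
r = 343.67 / 347.549
r = 0.9888

0.9888


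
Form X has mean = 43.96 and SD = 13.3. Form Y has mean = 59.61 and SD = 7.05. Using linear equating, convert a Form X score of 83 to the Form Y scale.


slope = SD_Y / SD_X = 7.05 / 13.3 ~ 0.5301
intercept = mean_Y - slope * mean_X = 59.61 - (7.05 / 13.3) * 43.96 ~ 36.3079
Y = slope * X + intercept. To avoid rounding drift from the rounded slope/intercept, evaluate the equivalent form Y = mean_Y + SD_Y * (X - mean_X) / SD_X at full precision:
Y = 59.61 + 7.05 * (83 - 43.96) / 13.3
Y = 59.61 + 7.05 * 39.04 / 13.3
Y = 59.61 + 275.232 / 13.3
Y = 59.61 + 20.6941
Y = 80.3041

80.3041


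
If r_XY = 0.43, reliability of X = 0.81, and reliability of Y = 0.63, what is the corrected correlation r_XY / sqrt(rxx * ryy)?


r_corrected = rxy / sqrt(rxx * ryy)
= 0.43 / sqrt(0.81 * 0.63)
= 0.43 / sqrt(0.5103)
= 0.43 / 0.714353
r_corrected = 0.6019

0.6019


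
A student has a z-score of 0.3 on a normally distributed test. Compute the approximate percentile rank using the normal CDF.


CDF(z) = 0.5 * (1 + erf(z/sqrt(2)))
erf(0.2121) = 0.2358
CDF = 0.6179
Percentile rank = 0.6179 * 100 = 61.79

61.79


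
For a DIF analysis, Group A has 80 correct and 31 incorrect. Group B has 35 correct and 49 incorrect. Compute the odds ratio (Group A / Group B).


Odds_A = 80/31 = 2.5806
Odds_B = 35/49 = 0.7143
OR = Odds_A / Odds_B = 2.5806 / 0.7143
Exactly, OR = (80 * 49) / (31 * 35) = 3920 / 1085
OR = 3.6129

3.6129


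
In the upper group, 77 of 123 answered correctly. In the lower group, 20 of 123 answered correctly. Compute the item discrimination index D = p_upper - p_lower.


p_upper = 77/123 = 0.626
p_lower = 20/123 = 0.1626
D = 0.626 - 0.1626 = 0.4634

0.4634


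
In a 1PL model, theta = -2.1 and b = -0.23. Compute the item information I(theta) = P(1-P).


P = 1/(1+exp(-(-2.1--0.23))) = 0.1335
I = P*(1-P) = 0.1335 * 0.8665
I = 0.1157

0.1157


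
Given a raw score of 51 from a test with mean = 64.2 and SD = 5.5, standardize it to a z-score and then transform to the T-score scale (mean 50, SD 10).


z = (X - mean) / SD = (51 - 64.2) / 5.5
z = -13.2 / 5.5
z = -2.4
T-score = T = 50 + 10z
Carry z at full precision (z = -13.2 / 5.5) into the conversion:
T-score = 50 + 10 * (-13.2 / 5.5) = 50 + -132 / 5.5
T-score = 50 + -24.0
T-score = 26.0

26.0


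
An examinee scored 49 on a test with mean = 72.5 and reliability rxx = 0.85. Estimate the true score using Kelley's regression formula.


T_est = rxx * X + (1 - rxx) * mean
T_est = 0.85 * 49 + 0.15 * 72.5
T_est = 41.65 + 10.875
T_est = 52.525

52.525


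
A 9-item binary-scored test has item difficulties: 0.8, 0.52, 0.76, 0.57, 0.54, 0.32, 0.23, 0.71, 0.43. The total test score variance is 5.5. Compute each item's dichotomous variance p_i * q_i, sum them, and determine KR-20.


For each item, compute p_i * q_i:
  Item 1: 0.8 * 0.2 = 0.16
  Item 2: 0.52 * 0.48 = 0.2496
  Item 3: 0.76 * 0.24 = 0.1824
  Item 4: 0.57 * 0.43 = 0.2451
  Item 5: 0.54 * 0.46 = 0.2484
  Item 6: 0.32 * 0.68 = 0.2176
  Item 7: 0.23 * 0.77 = 0.1771
  Item 8: 0.71 * 0.29 = 0.2059
  Item 9: 0.43 * 0.57 = 0.2451
Sum(p_i * q_i) = 0.16 + 0.2496 + 0.1824 + 0.2451 + 0.2484 + 0.2176 + 0.1771 + 0.2059 + 0.2451 = 1.9312
KR-20 = (k/(k-1)) * (1 - Sum(p_i*q_i) / Var_total)
= (9/8) * (1 - 1.9312/5.5)
= 1.125 * 0.6489
KR-20 = 0.73

0.73


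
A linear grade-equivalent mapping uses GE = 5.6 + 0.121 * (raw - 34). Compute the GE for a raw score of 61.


raw - median = 61 - 34 = 27
slope * diff = 0.121 * 27 = 3.267
GE = 5.6 + 3.267
GE = 8.867

8.867


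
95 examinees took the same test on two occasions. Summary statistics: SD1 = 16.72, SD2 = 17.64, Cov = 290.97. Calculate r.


r = cov(X,Y) / (SD_X * SD_Y)
r = 290.97 / (16.72 * 17.64)
r = 290.97 / 294.9408
r = 0.9865

0.9865


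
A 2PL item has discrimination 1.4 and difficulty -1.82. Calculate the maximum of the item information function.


For 2PL, max info at theta = b = -1.82
I_max = a^2 / 4 = 1.4^2 / 4
= 1.96 / 4
I_max = 0.49

0.49
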